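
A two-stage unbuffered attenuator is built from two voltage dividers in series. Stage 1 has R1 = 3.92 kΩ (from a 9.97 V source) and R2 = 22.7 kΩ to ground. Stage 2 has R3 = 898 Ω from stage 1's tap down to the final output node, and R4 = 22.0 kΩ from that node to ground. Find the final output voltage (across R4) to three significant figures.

Stage 2 presents R3+R4 = 22900 Ω as a load on stage 1's tap.
Stage 1's lower leg becomes R2‖(R3+R4) = 11400 Ω, so V_mid = 9.97 × 11400/15320 = 7.419 V.
Stage 2 is itself unloaded: V_out = V_mid × R4/(R3+R4) = 7.419 × 22000/22900 = 7.13 V.

V_out ≈ 7.13 V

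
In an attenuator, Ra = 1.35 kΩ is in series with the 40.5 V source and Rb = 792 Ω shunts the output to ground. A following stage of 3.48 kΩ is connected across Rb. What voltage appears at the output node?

The load sits in parallel with Rb: Rb‖R_L = (792 × 3480) / (792 + 3480) = 645.2 Ω.
V_out = 40.5 × 645.2 / (1350 + 645.2) = 40.5 × 645.2/1995 = 13.1 V.
(Unloaded it would have been 15.0 V.)

V_out ≈ 13.1 V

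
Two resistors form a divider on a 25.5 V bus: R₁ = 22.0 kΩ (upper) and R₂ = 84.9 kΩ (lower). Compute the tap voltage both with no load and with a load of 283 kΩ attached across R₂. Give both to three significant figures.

Unloaded: 20.3 V; loaded: 19.1 V

Open-circuit: V = 25.5 × 84.9/(22.0 + 84.9) = 20.3 V.
With the load, R₂ becomes R₂‖R_L = 65.31 kΩ, so V = 25.5 × 65.31/87.31 = 19.1 V.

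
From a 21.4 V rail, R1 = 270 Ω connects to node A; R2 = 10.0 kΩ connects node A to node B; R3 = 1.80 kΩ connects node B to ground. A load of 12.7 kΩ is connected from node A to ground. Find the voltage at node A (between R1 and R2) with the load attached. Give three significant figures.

Below node A the series string R2+R3 = 11800 Ω sits in parallel with the 12700 Ω load: 6117 Ω.
V_A = 21.4 × 6117/(270 + 6117) = 20.5 V.

V ≈ 20.5 V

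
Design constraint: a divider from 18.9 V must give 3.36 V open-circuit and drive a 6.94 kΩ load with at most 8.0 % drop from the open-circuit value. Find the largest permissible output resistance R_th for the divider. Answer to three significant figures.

Loading drop = R_th/(R_th + R_L) ≤ 0.0800, so R_th ≤ R_L · ε/(1−ε) = 6.94 kΩ × 0.0800/0.9200 = 603 Ω.
(Any R1, R2 with R2/(R1+R2) = 0.178 and R1‖R2 ≤ 603 Ω will meet the spec.)

R_th ≤ 603 Ω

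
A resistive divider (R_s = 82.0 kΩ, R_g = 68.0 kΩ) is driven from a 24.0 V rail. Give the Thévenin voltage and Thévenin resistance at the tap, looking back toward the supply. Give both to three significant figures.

V_th = 10.9 V, R_th = 37.2 kΩ

V_th is the open-circuit tap voltage: 24.0 × 68.0/(82.0 + 68.0) = 10.9 V.
With the supply zeroed, R_s and R_g appear in parallel from the tap: R_th = R_s‖R_g = (82.0 × 68.0)/150.0 = 37.2 kΩ.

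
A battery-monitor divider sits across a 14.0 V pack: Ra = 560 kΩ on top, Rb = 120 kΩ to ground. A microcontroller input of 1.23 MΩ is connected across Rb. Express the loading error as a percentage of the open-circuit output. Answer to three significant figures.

The divider's output (Thévenin) resistance is Ra‖Rb = 98.82 kΩ.
Fractional drop under load = R_th/(R_th + R_L) = 98.82 / (98.82 + 1230) = 0.07437.
So the output falls by 7.44 %.

7.44 %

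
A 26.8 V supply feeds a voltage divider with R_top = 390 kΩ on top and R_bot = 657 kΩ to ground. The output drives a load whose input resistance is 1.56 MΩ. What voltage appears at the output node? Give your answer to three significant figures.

The load sits in parallel with R_bot: R_bot‖R_L = (657 × 1560) / (657 + 1560) = 462.3 kΩ.
V_out = 26.8 × 462.3 / (390 + 462.3) = 26.8 × 462.3/852.3 = 14.5 V.

V_out ≈ 14.5 V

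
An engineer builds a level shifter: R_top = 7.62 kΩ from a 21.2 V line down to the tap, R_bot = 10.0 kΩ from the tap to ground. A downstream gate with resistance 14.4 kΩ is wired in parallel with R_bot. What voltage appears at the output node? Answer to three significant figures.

V_out ≈ 9.25 V

The load sits in parallel with R_bot: R_bot‖R_L = (10.0 × 14.4) / (10.0 + 14.4) = 5.902 kΩ.
V_out = 21.2 × 5.902 / (7.62 + 5.902) = 21.2 × 5.902/13.52 = 9.25 V.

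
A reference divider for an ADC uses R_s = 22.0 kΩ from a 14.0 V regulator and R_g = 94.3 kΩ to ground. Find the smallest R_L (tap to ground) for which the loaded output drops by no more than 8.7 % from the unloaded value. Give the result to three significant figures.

Output resistance R_th = R_s‖R_g = (22.0 × 94.3)/116.3 = 17.84 kΩ.
The fractional drop is R_th/(R_th + R_L); requiring this ≤ 0.0870 gives R_L ≥ R_th(1/0.0870 − 1) = 17.84 × 10.49 = 187 kΩ.

R_L(min) ≈ 187 kΩ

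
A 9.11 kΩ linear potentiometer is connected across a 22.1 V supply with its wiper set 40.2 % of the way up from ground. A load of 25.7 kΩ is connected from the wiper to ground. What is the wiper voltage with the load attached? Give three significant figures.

V ≈ 8.19 V

The wiper splits the pot into (1−α)R = 5.448 kΩ above and αR = 3.662 kΩ below.
Lower section ‖ load = 3.205 kΩ.
V_wiper = 22.1 × 3.205/(5.448 + 3.205) = 8.19 V.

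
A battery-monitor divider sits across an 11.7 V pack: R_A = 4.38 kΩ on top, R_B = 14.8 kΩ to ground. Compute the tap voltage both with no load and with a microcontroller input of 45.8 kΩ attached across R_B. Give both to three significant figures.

Open-circuit: V = 11.7 × 14.8/(4.38 + 14.8) = 9.03 V.
With the load, R_B becomes R_B‖R_L = 11.19 kΩ, so V = 11.7 × 11.19/15.57 = 8.41 V.

Unloaded: 9.03 V; loaded: 8.41 V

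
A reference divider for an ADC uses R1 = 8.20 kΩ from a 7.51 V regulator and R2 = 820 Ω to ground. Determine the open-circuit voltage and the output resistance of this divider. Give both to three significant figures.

V_th is the open-circuit tap voltage: 7.51 × 820/(8200 + 820) = 0.683 V.
With the supply zeroed, R1 and R2 appear in parallel from the tap: R_th = R1‖R2 = (8200 × 820)/9020 = 745 Ω.

V_th = 0.683 V, R_th = 745 Ω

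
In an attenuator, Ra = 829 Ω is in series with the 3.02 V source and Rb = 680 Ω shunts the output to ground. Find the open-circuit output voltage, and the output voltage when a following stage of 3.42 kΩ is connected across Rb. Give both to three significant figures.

Open-circuit: V = 3.02 × 680/(829 + 680) = 1.36 V.
With the load, Rb becomes Rb‖R_L = 567.2 Ω, so V = 3.02 × 567.2/1396 = 1.23 V.

Unloaded: 1.36 V; loaded: 1.23 V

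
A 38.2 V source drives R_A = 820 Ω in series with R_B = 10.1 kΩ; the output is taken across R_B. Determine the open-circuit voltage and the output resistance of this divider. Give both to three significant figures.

V_th = 35.3 V, R_th = 758 Ω

V_th is the open-circuit tap voltage: 38.2 × 10100/(820 + 10100) = 35.3 V.
With the supply zeroed, R_A and R_B appear in parallel from the tap: R_th = R_A‖R_B = (820 × 10100)/10920 = 758 Ω.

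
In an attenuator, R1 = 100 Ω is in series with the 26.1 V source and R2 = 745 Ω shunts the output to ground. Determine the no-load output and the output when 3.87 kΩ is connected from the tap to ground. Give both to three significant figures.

Unloaded: 23.0 V; loaded: 22.5 V

Open-circuit: V = 26.1 × 745/(100 + 745) = 23.0 V.
With the load, R2 becomes R2‖R_L = 624.7 Ω, so V = 26.1 × 624.7/724.7 = 22.5 V.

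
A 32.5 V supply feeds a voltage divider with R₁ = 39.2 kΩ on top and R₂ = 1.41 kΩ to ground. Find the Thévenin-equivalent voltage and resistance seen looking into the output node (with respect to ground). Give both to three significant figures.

V_th is the open-circuit tap voltage: 32.5 × 1.41/(39.2 + 1.41) = 1.13 V.
With the supply zeroed, R₁ and R₂ appear in parallel from the tap: R_th = R₁‖R₂ = (39.2 × 1.41)/40.61 = 1.36 kΩ.

V_th = 1.13 V, R_th = 1.36 kΩ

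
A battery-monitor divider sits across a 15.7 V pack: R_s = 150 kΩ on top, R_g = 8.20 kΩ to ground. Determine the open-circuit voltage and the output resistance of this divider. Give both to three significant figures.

V_th = 0.814 V, R_th = 7.77 kΩ

V_th is the open-circuit tap voltage: 15.7 × 8.20/(150 + 8.20) = 0.814 V.
With the supply zeroed, R_s and R_g appear in parallel from the tap: R_th = R_s‖R_g = (150 × 8.20)/158.2 = 7.77 kΩ.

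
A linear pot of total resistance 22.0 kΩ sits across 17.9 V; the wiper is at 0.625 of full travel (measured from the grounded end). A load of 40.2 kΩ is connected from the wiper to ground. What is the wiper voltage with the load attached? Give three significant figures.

V ≈ 9.92 V

The wiper splits the pot into (1−α)R = 8.250 kΩ above and αR = 13.75 kΩ below.
Lower section ‖ load = 10.25 kΩ.
V_wiper = 17.9 × 10.25/(8.250 + 10.25) = 9.92 V.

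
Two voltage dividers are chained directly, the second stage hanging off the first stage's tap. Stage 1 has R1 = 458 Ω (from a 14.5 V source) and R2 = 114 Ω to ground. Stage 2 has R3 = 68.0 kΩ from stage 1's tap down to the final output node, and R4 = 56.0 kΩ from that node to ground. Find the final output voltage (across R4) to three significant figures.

Stage 2 presents R3+R4 = 124000 Ω as a load on stage 1's tap.
Stage 1's lower leg becomes R2‖(R3+R4) = 113.9 Ω, so V_mid = 14.5 × 113.9/571.9 = 2.888 V.
Stage 2 is itself unloaded: V_out = V_mid × R4/(R3+R4) = 2.888 × 56000/124000 = 1.30 V.

V_out ≈ 1.30 V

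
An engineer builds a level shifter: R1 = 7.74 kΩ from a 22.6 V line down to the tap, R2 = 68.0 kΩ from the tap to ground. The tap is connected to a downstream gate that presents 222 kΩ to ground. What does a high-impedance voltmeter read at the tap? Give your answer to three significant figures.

The load sits in parallel with R2: R2‖R_L = (68.0 × 222) / (68.0 + 222) = 52.06 kΩ.
V_out = 22.6 × 52.06 / (7.74 + 52.06) = 22.6 × 52.06/59.80 = 19.7 V.
(Unloaded it would have been 20.3 V.)

V_out ≈ 19.7 V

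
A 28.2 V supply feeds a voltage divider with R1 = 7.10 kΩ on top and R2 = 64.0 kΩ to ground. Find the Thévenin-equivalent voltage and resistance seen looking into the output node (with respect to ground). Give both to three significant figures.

V_th is the open-circuit tap voltage: 28.2 × 64.0/(7.10 + 64.0) = 25.4 V.
With the supply zeroed, R1 and R2 appear in parallel from the tap: R_th = R1‖R2 = (7.10 × 64.0)/71.10 = 6.39 kΩ.

V_th = 25.4 V, R_th = 6.39 kΩ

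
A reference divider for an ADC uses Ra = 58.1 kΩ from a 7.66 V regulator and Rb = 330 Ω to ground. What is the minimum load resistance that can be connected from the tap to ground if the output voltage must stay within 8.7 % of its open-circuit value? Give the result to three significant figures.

Output resistance R_th = Ra‖Rb = (58100 × 330)/58430 = 328.1 Ω.
The fractional drop is R_th/(R_th + R_L); requiring this ≤ 0.0870 gives R_L ≥ R_th(1/0.0870 − 1) = 328.1 × 10.49 = 3.44 kΩ.

R_L(min) ≈ 3.44 kΩ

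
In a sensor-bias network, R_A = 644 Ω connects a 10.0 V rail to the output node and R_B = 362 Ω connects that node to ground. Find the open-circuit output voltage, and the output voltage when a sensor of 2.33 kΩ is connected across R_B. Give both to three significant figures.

Unloaded: 3.60 V; loaded: 3.27 V

Open-circuit: V = 10.0 × 362/(644 + 362) = 3.60 V.
With the load, R_B becomes R_B‖R_L = 313.3 Ω, so V = 10.0 × 313.3/957.3 = 3.27 V.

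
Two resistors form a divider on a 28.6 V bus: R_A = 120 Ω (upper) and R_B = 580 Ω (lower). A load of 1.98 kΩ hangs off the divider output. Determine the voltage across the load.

V_out ≈ 22.6 V

The load sits in parallel with R_B: R_B‖R_L = (580 × 1980) / (580 + 1980) = 448.6 Ω.
V_out = 28.6 × 448.6 / (120 + 448.6) = 28.6 × 448.6/568.6 = 22.6 V.
(Unloaded it would have been 23.7 V.)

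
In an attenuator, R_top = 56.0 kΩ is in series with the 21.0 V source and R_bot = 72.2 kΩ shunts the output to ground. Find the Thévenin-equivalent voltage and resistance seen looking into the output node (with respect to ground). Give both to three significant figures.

V_th = 11.8 V, R_th = 31.5 kΩ

V_th is the open-circuit tap voltage: 21.0 × 72.2/(56.0 + 72.2) = 11.8 V.
With the supply zeroed, R_top and R_bot appear in parallel from the tap: R_th = R_top‖R_bot = (56.0 × 72.2)/128.2 = 31.5 kΩ.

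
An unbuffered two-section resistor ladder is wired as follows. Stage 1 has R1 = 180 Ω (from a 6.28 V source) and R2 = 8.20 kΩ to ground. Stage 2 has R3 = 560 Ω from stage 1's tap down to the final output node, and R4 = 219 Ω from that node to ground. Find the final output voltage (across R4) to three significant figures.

V_out ≈ 1.41 V

Stage 2 presents R3+R4 = 779.0 Ω as a load on stage 1's tap.
Stage 1's lower leg becomes R2‖(R3+R4) = 711.4 Ω, so V_mid = 6.28 × 711.4/891.4 = 5.012 V.
Stage 2 is itself unloaded: V_out = V_mid × R4/(R3+R4) = 5.012 × 219/779.0 = 1.41 V.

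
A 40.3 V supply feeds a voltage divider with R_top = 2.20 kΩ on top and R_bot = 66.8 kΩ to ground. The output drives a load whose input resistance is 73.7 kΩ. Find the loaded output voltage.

The load sits in parallel with R_bot: R_bot‖R_L = (66.8 × 73.7) / (66.8 + 73.7) = 35.04 kΩ.
V_out = 40.3 × 35.04 / (2.20 + 35.04) = 40.3 × 35.04/37.24 = 37.9 V.

V_out ≈ 37.9 V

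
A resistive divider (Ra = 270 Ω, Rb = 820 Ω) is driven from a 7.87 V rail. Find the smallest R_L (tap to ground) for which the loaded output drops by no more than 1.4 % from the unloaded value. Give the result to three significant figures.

R_L(min) ≈ 14.3 kΩ

Output resistance R_th = Ra‖Rb = (270 × 820)/1090 = 203.1 Ω.
The fractional drop is R_th/(R_th + R_L); requiring this ≤ 0.0140 gives R_L ≥ R_th(1/0.0140 − 1) = 203.1 × 70.43 = 14.3 kΩ.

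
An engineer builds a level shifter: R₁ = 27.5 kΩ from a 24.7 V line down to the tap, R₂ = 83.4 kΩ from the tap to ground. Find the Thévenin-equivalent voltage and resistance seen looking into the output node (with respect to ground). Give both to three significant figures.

V_th = 18.6 V, R_th = 20.7 kΩ

V_th is the open-circuit tap voltage: 24.7 × 83.4/(27.5 + 83.4) = 18.6 V.
With the supply zeroed, R₁ and R₂ appear in parallel from the tap: R_th = R₁‖R₂ = (27.5 × 83.4)/110.9 = 20.7 kΩ.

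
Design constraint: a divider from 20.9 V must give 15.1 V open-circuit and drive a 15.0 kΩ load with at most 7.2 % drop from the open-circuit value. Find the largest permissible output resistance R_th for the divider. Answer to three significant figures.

R_th ≤ 1.16 kΩ

Loading drop = R_th/(R_th + R_L) ≤ 0.0720, so R_th ≤ R_L · ε/(1−ε) = 15.0 kΩ × 0.0720/0.9280 = 1.16 kΩ.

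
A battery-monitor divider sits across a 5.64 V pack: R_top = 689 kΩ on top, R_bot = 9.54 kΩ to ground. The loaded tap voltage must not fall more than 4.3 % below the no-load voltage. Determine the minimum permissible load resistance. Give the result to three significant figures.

R_L(min) ≈ 209 kΩ

Output resistance R_th = R_top‖R_bot = (689 × 9.54)/698.5 = 9.410 kΩ.
The fractional drop is R_th/(R_th + R_L); requiring this ≤ 0.0430 gives R_L ≥ R_th(1/0.0430 − 1) = 9.410 × 22.26 = 209 kΩ.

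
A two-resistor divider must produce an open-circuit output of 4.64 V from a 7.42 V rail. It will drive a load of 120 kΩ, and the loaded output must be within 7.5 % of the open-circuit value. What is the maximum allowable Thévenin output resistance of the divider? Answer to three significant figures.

R_th ≤ 9.73 kΩ

Loading drop = R_th/(R_th + R_L) ≤ 0.0750, so R_th ≤ R_L · ε/(1−ε) = 120 kΩ × 0.0750/0.9250 = 9.73 kΩ.
(Any R1, R2 with R2/(R1+R2) = 0.625 and R1‖R2 ≤ 9.73 kΩ will meet the spec.)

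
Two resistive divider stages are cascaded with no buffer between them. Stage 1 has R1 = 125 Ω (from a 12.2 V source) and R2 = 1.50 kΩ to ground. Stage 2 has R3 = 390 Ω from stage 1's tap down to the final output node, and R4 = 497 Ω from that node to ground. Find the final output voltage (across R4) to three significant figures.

V_out ≈ 5.58 V

Stage 2 presents R3+R4 = 887.0 Ω as a load on stage 1's tap.
Stage 1's lower leg becomes R2‖(R3+R4) = 557.4 Ω, so V_mid = 12.2 × 557.4/682.4 = 9.965 V.
Stage 2 is itself unloaded: V_out = V_mid × R4/(R3+R4) = 9.965 × 497/887.0 = 5.58 V.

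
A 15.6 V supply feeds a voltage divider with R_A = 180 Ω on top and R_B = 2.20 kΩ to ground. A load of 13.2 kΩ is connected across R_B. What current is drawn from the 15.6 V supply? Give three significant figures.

R_B‖R_L = 1886 Ω, so the source sees R_A + R_B‖R_L = 2066 Ω.
I = 15.6 V / 2066 Ω = 7.55 mA.

I ≈ 7.55 mA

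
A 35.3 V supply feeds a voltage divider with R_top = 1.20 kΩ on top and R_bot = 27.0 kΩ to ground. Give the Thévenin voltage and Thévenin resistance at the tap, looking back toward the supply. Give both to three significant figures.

V_th is the open-circuit tap voltage: 35.3 × 27.0/(1.20 + 27.0) = 33.8 V.
With the supply zeroed, R_top and R_bot appear in parallel from the tap: R_th = R_top‖R_bot = (1.20 × 27.0)/28.20 = 1.15 kΩ.

V_th = 33.8 V, R_th = 1.15 kΩ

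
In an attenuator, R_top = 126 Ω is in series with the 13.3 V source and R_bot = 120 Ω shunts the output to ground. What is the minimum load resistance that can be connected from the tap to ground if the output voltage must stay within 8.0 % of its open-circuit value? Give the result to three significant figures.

R_L(min) ≈ 707 Ω

Output resistance R_th = R_top‖R_bot = (126 × 120)/246.0 = 61.46 Ω.
The fractional drop is R_th/(R_th + R_L); requiring this ≤ 0.0800 gives R_L ≥ R_th(1/0.0800 − 1) = 61.46 × 11.50 = 707 Ω.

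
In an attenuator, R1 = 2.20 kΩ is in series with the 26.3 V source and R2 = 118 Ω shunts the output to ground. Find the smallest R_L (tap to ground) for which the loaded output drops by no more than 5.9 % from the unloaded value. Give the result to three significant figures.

R_L(min) ≈ 1.79 kΩ

Output resistance R_th = R1‖R2 = (2200 × 118)/2318 = 112.0 Ω.
The fractional drop is R_th/(R_th + R_L); requiring this ≤ 0.0590 gives R_L ≥ R_th(1/0.0590 − 1) = 112.0 × 15.95 = 1.79 kΩ.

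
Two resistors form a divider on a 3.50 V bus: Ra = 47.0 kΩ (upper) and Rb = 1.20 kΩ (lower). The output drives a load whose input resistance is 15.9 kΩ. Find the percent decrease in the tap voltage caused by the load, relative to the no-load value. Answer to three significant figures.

The divider's output (Thévenin) resistance is Ra‖Rb = 1.170 kΩ.
Fractional drop under load = R_th/(R_th + R_L) = 1.170 / (1.170 + 15.9) = 0.06855.
So the output falls by 6.85 %.

6.85 %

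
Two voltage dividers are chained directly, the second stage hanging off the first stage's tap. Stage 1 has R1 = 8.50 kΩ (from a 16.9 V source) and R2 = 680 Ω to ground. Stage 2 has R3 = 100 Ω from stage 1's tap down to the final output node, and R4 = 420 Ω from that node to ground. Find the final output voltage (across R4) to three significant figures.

V_out ≈ 0.457 V

Stage 2 presents R3+R4 = 520.0 Ω as a load on stage 1's tap.
Stage 1's lower leg becomes R2‖(R3+R4) = 294.7 Ω, so V_mid = 16.9 × 294.7/8795 = 0.5662 V.
Stage 2 is itself unloaded: V_out = V_mid × R4/(R3+R4) = 0.5662 × 420/520.0 = 0.457 V.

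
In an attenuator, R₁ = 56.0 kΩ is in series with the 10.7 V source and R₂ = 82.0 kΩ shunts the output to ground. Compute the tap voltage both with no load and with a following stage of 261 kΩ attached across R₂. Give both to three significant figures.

Open-circuit: V = 10.7 × 82.0/(56.0 + 82.0) = 6.36 V.
With the load, R₂ becomes R₂‖R_L = 62.40 kΩ, so V = 10.7 × 62.40/118.4 = 5.64 V.

Unloaded: 6.36 V; loaded: 5.64 V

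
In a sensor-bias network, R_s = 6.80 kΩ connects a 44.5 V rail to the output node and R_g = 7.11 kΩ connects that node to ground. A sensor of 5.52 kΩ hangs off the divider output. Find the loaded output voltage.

The load sits in parallel with R_g: R_g‖R_L = (7.11 × 5.52) / (7.11 + 5.52) = 3.107 kΩ.
V_out = 44.5 × 3.107 / (6.80 + 3.107) = 44.5 × 3.107/9.907 = 14.0 V.
(Unloaded it would have been 22.7 V.)

V_out ≈ 14.0 V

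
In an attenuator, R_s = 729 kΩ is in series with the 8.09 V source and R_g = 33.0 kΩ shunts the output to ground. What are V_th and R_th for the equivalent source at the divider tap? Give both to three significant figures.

V_th = 0.350 V, R_th = 31.6 kΩ

V_th is the open-circuit tap voltage: 8.09 × 33.0/(729 + 33.0) = 0.350 V.
With the supply zeroed, R_s and R_g appear in parallel from the tap: R_th = R_s‖R_g = (729 × 33.0)/762.0 = 31.6 kΩ.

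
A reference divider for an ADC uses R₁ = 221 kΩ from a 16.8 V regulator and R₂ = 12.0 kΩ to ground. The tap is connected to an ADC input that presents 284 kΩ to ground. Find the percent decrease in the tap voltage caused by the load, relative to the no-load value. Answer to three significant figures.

3.85 %

The divider's output (Thévenin) resistance is R₁‖R₂ = 11.38 kΩ.
Fractional drop under load = R_th/(R_th + R_L) = 11.38 / (11.38 + 284) = 0.03853.
So the output falls by 3.85 %.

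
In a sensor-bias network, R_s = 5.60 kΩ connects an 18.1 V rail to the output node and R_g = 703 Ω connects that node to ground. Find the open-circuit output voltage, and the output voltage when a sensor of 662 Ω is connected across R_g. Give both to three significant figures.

Open-circuit: V = 18.1 × 703/(5600 + 703) = 2.02 V.
With the load, R_g becomes R_g‖R_L = 340.9 Ω, so V = 18.1 × 340.9/5941 = 1.04 V.

Unloaded: 2.02 V; loaded: 1.04 V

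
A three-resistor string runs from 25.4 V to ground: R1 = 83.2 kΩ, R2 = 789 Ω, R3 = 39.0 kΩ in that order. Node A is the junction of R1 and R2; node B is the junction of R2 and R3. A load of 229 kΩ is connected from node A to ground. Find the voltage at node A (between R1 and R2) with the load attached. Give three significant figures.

V ≈ 7.35 V

Below node A the series string R2+R3 = 39790 Ω sits in parallel with the 229000 Ω load: 33900 Ω.
V_A = 25.4 × 33900/(83200 + 33900) = 7.35 V.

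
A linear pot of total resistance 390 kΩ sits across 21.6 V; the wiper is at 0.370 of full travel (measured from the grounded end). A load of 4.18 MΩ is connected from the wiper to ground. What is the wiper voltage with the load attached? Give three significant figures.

V ≈ 7.82 V

The wiper splits the pot into (1−α)R = 245.7 kΩ above and αR = 144.3 kΩ below.
Lower section ‖ load = 139.5 kΩ.
V_wiper = 21.6 × 139.5/(245.7 + 139.5) = 7.82 V.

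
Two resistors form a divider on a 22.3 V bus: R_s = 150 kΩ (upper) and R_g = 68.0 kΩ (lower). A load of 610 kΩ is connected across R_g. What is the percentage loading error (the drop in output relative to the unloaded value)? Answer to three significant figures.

The divider's output (Thévenin) resistance is R_s‖R_g = 46.79 kΩ.
Fractional drop under load = R_th/(R_th + R_L) = 46.79 / (46.79 + 610) = 0.07124.
So the output falls by 7.12 %.

7.12 %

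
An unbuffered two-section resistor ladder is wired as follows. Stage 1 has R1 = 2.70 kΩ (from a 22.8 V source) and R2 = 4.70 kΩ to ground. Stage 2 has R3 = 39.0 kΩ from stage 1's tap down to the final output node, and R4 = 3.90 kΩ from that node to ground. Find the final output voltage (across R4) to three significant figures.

Stage 2 presents R3+R4 = 42.90 kΩ as a load on stage 1's tap.
Stage 1's lower leg becomes R2‖(R3+R4) = 4.236 kΩ, so V_mid = 22.8 × 4.236/6.936 = 13.92 V.
Stage 2 is itself unloaded: V_out = V_mid × R4/(R3+R4) = 13.92 × 3.90/42.90 = 1.27 V.

V_out ≈ 1.27 V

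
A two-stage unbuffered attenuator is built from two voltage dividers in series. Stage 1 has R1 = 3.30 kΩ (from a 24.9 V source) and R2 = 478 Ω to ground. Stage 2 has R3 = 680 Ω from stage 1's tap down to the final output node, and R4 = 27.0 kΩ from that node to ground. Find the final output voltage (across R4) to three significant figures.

Stage 2 presents R3+R4 = 27680 Ω as a load on stage 1's tap.
Stage 1's lower leg becomes R2‖(R3+R4) = 469.9 Ω, so V_mid = 24.9 × 469.9/3770 = 3.104 V.
Stage 2 is itself unloaded: V_out = V_mid × R4/(R3+R4) = 3.104 × 27000/27680 = 3.03 V.

V_out ≈ 3.03 V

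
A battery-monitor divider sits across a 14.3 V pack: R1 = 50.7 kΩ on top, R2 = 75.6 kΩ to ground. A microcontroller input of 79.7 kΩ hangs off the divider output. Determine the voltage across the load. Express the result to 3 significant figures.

The load sits in parallel with R2: R2‖R_L = (75.6 × 79.7) / (75.6 + 79.7) = 38.80 kΩ.
V_out = 14.3 × 38.80 / (50.7 + 38.80) = 14.3 × 38.80/89.50 = 6.20 V.

V_out ≈ 6.20 V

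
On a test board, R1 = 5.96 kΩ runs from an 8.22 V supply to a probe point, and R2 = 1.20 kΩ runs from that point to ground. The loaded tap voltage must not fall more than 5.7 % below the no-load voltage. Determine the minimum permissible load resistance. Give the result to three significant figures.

Output resistance R_th = R1‖R2 = (5960 × 1200)/7160 = 998.9 Ω.
The fractional drop is R_th/(R_th + R_L); requiring this ≤ 0.0570 gives R_L ≥ R_th(1/0.0570 − 1) = 998.9 × 16.54 = 16.5 kΩ.

R_L(min) ≈ 16.5 kΩ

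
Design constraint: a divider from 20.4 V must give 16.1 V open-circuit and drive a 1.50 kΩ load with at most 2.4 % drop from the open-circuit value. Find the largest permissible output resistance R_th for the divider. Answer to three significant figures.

Loading drop = R_th/(R_th + R_L) ≤ 0.0240, so R_th ≤ R_L · ε/(1−ε) = 1.50 kΩ × 0.0240/0.9760 = 36.9 Ω.
(Any R1, R2 with R2/(R1+R2) = 0.789 and R1‖R2 ≤ 36.9 Ω will meet the spec.)

R_th ≤ 36.9 Ω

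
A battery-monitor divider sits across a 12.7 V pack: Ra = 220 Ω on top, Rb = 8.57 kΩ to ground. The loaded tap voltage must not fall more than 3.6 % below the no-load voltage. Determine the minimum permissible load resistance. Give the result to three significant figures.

R_L(min) ≈ 5.74 kΩ

Output resistance R_th = Ra‖Rb = (220 × 8570)/8790 = 214.5 Ω.
The fractional drop is R_th/(R_th + R_L); requiring this ≤ 0.0360 gives R_L ≥ R_th(1/0.0360 − 1) = 214.5 × 26.78 = 5.74 kΩ.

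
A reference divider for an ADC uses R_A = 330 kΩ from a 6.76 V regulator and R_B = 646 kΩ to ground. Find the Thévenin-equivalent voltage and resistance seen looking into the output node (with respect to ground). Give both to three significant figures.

V_th is the open-circuit tap voltage: 6.76 × 646/(330 + 646) = 4.47 V.
With the supply zeroed, R_A and R_B appear in parallel from the tap: R_th = R_A‖R_B = (330 × 646)/976.0 = 218 kΩ.

V_th = 4.47 V, R_th = 218 kΩ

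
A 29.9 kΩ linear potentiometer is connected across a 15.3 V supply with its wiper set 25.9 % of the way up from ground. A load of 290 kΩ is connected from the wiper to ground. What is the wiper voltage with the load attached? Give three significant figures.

The wiper splits the pot into (1−α)R = 22.16 kΩ above and αR = 7.744 kΩ below.
Lower section ‖ load = 7.543 kΩ.
V_wiper = 15.3 × 7.543/(22.16 + 7.543) = 3.89 V.

V ≈ 3.89 V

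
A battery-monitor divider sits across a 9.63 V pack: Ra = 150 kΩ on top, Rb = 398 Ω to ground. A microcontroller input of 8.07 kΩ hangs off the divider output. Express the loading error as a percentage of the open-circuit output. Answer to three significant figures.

4.69 %

The divider's output (Thévenin) resistance is Ra‖Rb = 396.9 Ω.
Fractional drop under load = R_th/(R_th + R_L) = 396.9 / (396.9 + 8070) = 0.04688.
So the output falls by 4.69 %.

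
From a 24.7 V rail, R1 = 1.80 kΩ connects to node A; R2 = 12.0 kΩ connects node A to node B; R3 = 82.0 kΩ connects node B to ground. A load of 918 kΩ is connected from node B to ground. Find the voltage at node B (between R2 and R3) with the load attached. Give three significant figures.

V ≈ 20.9 V

At node B, R3 is in parallel with the load: R3‖R_L = 75.28 kΩ.
Below node A the resistance is R2 + (R3‖R_L) = 87.28 kΩ, so V_A = 24.7 × 87.28/89.08 = 24.20 V.
Then V_B = V_A × (R3‖R_L)/(R2 + R3‖R_L) = 24.20 × 75.28/87.28 = 20.9 V.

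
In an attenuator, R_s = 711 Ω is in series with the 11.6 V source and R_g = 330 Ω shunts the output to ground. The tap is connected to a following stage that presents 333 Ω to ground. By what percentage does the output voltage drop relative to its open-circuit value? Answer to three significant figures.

The divider's output (Thévenin) resistance is R_s‖R_g = 225.4 Ω.
Fractional drop under load = R_th/(R_th + R_L) = 225.4 / (225.4 + 333) = 0.4036.
So the output falls by 40.4 %.

40.4 %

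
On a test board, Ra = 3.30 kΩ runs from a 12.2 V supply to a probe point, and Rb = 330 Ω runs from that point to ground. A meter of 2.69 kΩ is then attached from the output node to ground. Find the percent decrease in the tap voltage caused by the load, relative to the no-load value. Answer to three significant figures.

The divider's output (Thévenin) resistance is Ra‖Rb = 300.0 Ω.
Fractional drop under load = R_th/(R_th + R_L) = 300.0 / (300.0 + 2690) = 0.1003.
So the output falls by 10.0 %.

10.0 %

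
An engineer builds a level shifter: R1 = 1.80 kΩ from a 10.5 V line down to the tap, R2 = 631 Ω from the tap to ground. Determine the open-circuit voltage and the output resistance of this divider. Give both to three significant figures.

V_th = 2.73 V, R_th = 467 Ω

V_th is the open-circuit tap voltage: 10.5 × 631/(1800 + 631) = 2.73 V.
With the supply zeroed, R1 and R2 appear in parallel from the tap: R_th = R1‖R2 = (1800 × 631)/2431 = 467 Ω.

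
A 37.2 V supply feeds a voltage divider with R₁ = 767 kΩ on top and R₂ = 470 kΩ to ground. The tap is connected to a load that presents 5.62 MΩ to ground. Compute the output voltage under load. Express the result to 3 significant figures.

V_out ≈ 13.4 V

The load sits in parallel with R₂: R₂‖R_L = (470 × 5620) / (470 + 5620) = 433.7 kΩ.
V_out = 37.2 × 433.7 / (767 + 433.7) = 37.2 × 433.7/1201 = 13.4 V.
(Unloaded it would have been 14.1 V.)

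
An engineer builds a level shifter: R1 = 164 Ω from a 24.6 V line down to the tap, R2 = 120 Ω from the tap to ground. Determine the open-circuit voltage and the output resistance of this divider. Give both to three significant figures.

V_th is the open-circuit tap voltage: 24.6 × 120/(164 + 120) = 10.4 V.
With the supply zeroed, R1 and R2 appear in parallel from the tap: R_th = R1‖R2 = (164 × 120)/284.0 = 69.3 Ω.

V_th = 10.4 V, R_th = 69.3 Ω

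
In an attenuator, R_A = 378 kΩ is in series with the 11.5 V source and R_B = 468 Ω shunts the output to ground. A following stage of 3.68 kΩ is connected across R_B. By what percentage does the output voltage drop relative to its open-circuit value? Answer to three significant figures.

The divider's output (Thévenin) resistance is R_A‖R_B = 467.4 Ω.
Fractional drop under load = R_th/(R_th + R_L) = 467.4 / (467.4 + 3680) = 0.1127.
So the output falls by 11.3 %.

11.3 %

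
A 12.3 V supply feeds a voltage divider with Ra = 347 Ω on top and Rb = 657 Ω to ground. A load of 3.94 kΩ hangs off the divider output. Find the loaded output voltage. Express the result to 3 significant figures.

V_out ≈ 7.61 V

The load sits in parallel with Rb: Rb‖R_L = (657 × 3940) / (657 + 3940) = 563.1 Ω.
V_out = 12.3 × 563.1 / (347 + 563.1) = 12.3 × 563.1/910.1 = 7.61 V.
(Unloaded it would have been 8.05 V.)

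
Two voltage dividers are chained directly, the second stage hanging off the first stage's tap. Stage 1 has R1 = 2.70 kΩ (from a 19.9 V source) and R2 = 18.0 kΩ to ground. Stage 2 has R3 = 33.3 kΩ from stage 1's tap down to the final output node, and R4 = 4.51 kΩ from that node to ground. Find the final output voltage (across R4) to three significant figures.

Stage 2 presents R3+R4 = 37.81 kΩ as a load on stage 1's tap.
Stage 1's lower leg becomes R2‖(R3+R4) = 12.19 kΩ, so V_mid = 19.9 × 12.19/14.89 = 16.29 V.
Stage 2 is itself unloaded: V_out = V_mid × R4/(R3+R4) = 16.29 × 4.51/37.81 = 1.94 V.

V_out ≈ 1.94 V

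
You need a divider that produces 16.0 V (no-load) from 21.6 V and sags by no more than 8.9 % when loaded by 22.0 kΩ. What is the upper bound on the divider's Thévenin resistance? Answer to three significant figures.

Loading drop = R_th/(R_th + R_L) ≤ 0.0890, so R_th ≤ R_L · ε/(1−ε) = 22.0 kΩ × 0.0890/0.9110 = 2.15 kΩ.
(Any R1, R2 with R2/(R1+R2) = 0.741 and R1‖R2 ≤ 2.15 kΩ will meet the spec.)

R_th ≤ 2.15 kΩ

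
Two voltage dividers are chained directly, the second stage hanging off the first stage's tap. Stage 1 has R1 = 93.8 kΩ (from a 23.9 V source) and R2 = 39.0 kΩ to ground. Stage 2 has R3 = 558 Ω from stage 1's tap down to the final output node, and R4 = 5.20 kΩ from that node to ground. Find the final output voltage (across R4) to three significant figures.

Stage 2 presents R3+R4 = 5758 Ω as a load on stage 1's tap.
Stage 1's lower leg becomes R2‖(R3+R4) = 5017 Ω, so V_mid = 23.9 × 5017/98820 = 1.213 V.
Stage 2 is itself unloaded: V_out = V_mid × R4/(R3+R4) = 1.213 × 5200/5758 = 1.10 V.

V_out ≈ 1.10 V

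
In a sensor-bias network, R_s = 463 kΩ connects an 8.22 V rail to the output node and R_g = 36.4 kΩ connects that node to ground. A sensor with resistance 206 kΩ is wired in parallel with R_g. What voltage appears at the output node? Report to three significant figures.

V_out ≈ 0.515 V

The load sits in parallel with R_g: R_g‖R_L = (36.4 × 206) / (36.4 + 206) = 30.93 kΩ.
V_out = 8.22 × 30.93 / (463 + 30.93) = 8.22 × 30.93/493.9 = 0.515 V.
(Unloaded it would have been 0.599 V.)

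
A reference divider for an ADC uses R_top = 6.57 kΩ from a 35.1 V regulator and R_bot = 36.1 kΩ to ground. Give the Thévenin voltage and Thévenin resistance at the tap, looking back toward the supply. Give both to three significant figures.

V_th = 29.7 V, R_th = 5.56 kΩ

V_th is the open-circuit tap voltage: 35.1 × 36.1/(6.57 + 36.1) = 29.7 V.
With the supply zeroed, R_top and R_bot appear in parallel from the tap: R_th = R_top‖R_bot = (6.57 × 36.1)/42.67 = 5.56 kΩ.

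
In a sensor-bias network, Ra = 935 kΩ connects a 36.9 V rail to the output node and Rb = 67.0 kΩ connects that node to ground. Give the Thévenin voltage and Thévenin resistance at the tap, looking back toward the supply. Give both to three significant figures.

V_th is the open-circuit tap voltage: 36.9 × 67.0/(935 + 67.0) = 2.47 V.
With the supply zeroed, Ra and Rb appear in parallel from the tap: R_th = Ra‖Rb = (935 × 67.0)/1002 = 62.5 kΩ.

V_th = 2.47 V, R_th = 62.5 kΩ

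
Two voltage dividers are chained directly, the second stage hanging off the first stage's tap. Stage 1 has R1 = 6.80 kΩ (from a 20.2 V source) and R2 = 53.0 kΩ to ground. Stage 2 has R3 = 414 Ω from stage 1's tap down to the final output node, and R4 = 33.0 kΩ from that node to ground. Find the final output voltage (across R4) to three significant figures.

V_out ≈ 15.0 V

Stage 2 presents R3+R4 = 33410 Ω as a load on stage 1's tap.
Stage 1's lower leg becomes R2‖(R3+R4) = 20490 Ω, so V_mid = 20.2 × 20490/27290 = 15.17 V.
Stage 2 is itself unloaded: V_out = V_mid × R4/(R3+R4) = 15.17 × 33000/33410 = 15.0 V.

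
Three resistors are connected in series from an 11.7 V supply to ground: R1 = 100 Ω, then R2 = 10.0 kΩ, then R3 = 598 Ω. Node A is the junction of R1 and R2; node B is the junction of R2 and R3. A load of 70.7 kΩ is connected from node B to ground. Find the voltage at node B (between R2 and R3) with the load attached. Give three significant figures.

V ≈ 0.649 V

At node B, R3 is in parallel with the load: R3‖R_L = 593.0 Ω.
Below node A the resistance is R2 + (R3‖R_L) = 10590 Ω, so V_A = 11.7 × 10590/10690 = 11.59 V.
Then V_B = V_A × (R3‖R_L)/(R2 + R3‖R_L) = 11.59 × 593.0/10590 = 0.649 V.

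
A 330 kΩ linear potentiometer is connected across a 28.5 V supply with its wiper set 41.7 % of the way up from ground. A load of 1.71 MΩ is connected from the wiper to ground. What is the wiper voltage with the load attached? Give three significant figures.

The wiper splits the pot into (1−α)R = 192.4 kΩ above and αR = 137.6 kΩ below.
Lower section ‖ load = 127.4 kΩ.
V_wiper = 28.5 × 127.4/(192.4 + 127.4) = 11.4 V.

V ≈ 11.4 V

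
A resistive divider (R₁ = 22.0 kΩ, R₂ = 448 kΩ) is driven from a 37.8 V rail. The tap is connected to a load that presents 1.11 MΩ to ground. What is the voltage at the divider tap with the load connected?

The load sits in parallel with R₂: R₂‖R_L = (448 × 1110) / (448 + 1110) = 319.2 kΩ.
V_out = 37.8 × 319.2 / (22.0 + 319.2) = 37.8 × 319.2/341.2 = 35.4 V.

V_out ≈ 35.4 V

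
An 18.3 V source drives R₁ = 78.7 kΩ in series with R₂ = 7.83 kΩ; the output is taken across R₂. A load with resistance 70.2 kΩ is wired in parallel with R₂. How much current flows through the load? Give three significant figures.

I_L ≈ 0.0214 mA

R₂‖R_L = 7.044 kΩ; V_out = 18.3 × 7.044/85.74 = 1.503 V.
I_L = V_out / R_L = 1.503 / 70.2 kΩ = 0.0214 mA.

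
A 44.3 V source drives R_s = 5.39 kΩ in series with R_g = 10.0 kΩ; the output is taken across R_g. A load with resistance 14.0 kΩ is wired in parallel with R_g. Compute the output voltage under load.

V_out ≈ 23.0 V

The load sits in parallel with R_g: R_g‖R_L = (10.0 × 14.0) / (10.0 + 14.0) = 5.833 kΩ.
V_out = 44.3 × 5.833 / (5.39 + 5.833) = 44.3 × 5.833/11.22 = 23.0 V.
(Unloaded it would have been 28.8 V.)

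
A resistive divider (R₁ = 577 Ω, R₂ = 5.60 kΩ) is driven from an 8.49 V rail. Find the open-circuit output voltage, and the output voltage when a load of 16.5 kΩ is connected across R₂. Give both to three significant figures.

Open-circuit: V = 8.49 × 5600/(577 + 5600) = 7.70 V.
With the load, R₂ becomes R₂‖R_L = 4181 Ω, so V = 8.49 × 4181/4758 = 7.46 V.

Unloaded: 7.70 V; loaded: 7.46 V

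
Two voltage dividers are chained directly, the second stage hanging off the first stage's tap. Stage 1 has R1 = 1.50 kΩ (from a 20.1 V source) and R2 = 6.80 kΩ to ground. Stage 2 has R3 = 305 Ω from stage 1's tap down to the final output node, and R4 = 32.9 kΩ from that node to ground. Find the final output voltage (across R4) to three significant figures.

V_out ≈ 15.7 V

Stage 2 presents R3+R4 = 33200 Ω as a load on stage 1's tap.
Stage 1's lower leg becomes R2‖(R3+R4) = 5644 Ω, so V_mid = 20.1 × 5644/7144 = 15.88 V.
Stage 2 is itself unloaded: V_out = V_mid × R4/(R3+R4) = 15.88 × 32900/33200 = 15.7 V.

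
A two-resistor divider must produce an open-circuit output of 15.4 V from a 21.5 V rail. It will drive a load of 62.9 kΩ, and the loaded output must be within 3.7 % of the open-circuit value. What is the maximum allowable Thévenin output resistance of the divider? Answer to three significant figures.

R_th ≤ 2.42 kΩ

Loading drop = R_th/(R_th + R_L) ≤ 0.0370, so R_th ≤ R_L · ε/(1−ε) = 62.9 kΩ × 0.0370/0.9630 = 2.42 kΩ.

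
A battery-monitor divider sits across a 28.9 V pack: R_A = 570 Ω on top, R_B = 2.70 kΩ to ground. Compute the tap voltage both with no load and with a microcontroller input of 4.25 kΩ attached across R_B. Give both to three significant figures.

Open-circuit: V = 28.9 × 2700/(570 + 2700) = 23.9 V.
With the load, R_B becomes R_B‖R_L = 1651 Ω, so V = 28.9 × 1651/2221 = 21.5 V.

Unloaded: 23.9 V; loaded: 21.5 V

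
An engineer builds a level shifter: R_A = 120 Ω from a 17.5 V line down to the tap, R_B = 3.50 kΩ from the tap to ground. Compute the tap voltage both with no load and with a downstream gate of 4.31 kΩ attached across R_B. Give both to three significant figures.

Unloaded: 16.9 V; loaded: 16.5 V

Open-circuit: V = 17.5 × 3500/(120 + 3500) = 16.9 V.
With the load, R_B becomes R_B‖R_L = 1931 Ω, so V = 17.5 × 1931/2051 = 16.5 V.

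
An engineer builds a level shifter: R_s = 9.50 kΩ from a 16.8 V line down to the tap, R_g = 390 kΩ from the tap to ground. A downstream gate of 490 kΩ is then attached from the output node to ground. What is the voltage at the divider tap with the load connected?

V_out ≈ 16.1 V

The load sits in parallel with R_g: R_g‖R_L = (390 × 490) / (390 + 490) = 217.2 kΩ.
V_out = 16.8 × 217.2 / (9.50 + 217.2) = 16.8 × 217.2/226.7 = 16.1 V.
(Unloaded it would have been 16.4 V.)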